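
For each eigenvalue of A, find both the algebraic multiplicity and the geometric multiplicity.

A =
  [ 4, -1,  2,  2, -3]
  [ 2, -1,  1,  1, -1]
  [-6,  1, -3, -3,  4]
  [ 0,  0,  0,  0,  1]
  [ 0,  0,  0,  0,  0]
λ = 0: alg = 5, geom = 2

Step 1 — factor the characteristic polynomial to read off the algebraic multiplicities:
  χ_A(x) = x^5

Step 2 — compute geometric multiplicities via the rank-nullity identity g(λ) = n − rank(A − λI):
  rank(A − (0)·I) = 3, so dim ker(A − (0)·I) = n − 3 = 2

Summary:
  λ = 0: algebraic multiplicity = 5, geometric multiplicity = 2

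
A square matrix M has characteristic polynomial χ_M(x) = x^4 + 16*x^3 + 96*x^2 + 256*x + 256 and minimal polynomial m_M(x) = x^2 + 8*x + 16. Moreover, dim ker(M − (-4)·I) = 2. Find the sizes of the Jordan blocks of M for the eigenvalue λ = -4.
Block sizes for λ = -4: [2, 2]

Step 1 — from the characteristic polynomial, algebraic multiplicity of λ = -4 is 4. From dim ker(M − (-4)·I) = 2, there are exactly 2 Jordan blocks for λ = -4.
Step 2 — from the minimal polynomial, the factor (x + 4)^2 tells us the largest block for λ = -4 has size 2.
Step 3 — with total size 4, 2 blocks, and largest block 2, the block sizes (in nonincreasing order) are [2, 2].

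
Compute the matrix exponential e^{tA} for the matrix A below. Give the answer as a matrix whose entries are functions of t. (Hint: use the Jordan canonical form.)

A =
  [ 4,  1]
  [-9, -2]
e^{tA} =
  [3*t*exp(t) + exp(t), t*exp(t)]
  [-9*t*exp(t), -3*t*exp(t) + exp(t)]

Strategy: write A = P · J · P⁻¹ where J is a Jordan canonical form, so e^{tA} = P · e^{tJ} · P⁻¹, and e^{tJ} can be computed block-by-block.

A has Jordan form
J =
  [1, 1]
  [0, 1]
(up to reordering of blocks).

Per-block formulas:
  For a 2×2 Jordan block J_2(1): exp(t · J_2(1)) = e^(1t)·(I + t·N), where N is the 2×2 nilpotent shift.

After assembling e^{tJ} and conjugating by P, we get:

e^{tA} =
  [3*t*exp(t) + exp(t), t*exp(t)]
  [-9*t*exp(t), -3*t*exp(t) + exp(t)]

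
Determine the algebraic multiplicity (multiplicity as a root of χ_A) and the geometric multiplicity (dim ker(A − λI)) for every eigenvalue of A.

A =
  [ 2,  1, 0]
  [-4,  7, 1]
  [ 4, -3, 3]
λ = 4: alg = 3, geom = 1

Step 1 — factor the characteristic polynomial to read off the algebraic multiplicities:
  χ_A(x) = (x - 4)^3

Step 2 — compute geometric multiplicities via the rank-nullity identity g(λ) = n − rank(A − λI):
  rank(A − (4)·I) = 2, so dim ker(A − (4)·I) = n − 2 = 1

Summary:
  λ = 4: algebraic multiplicity = 3, geometric multiplicity = 1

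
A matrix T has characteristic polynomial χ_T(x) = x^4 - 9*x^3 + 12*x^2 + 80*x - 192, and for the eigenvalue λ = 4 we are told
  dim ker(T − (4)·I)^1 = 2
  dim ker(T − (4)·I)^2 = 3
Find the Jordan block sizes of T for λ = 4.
Block sizes for λ = 4: [2, 1]

From the dimensions of kernels of powers, the number of Jordan blocks of size at least j is d_j − d_{j−1} where d_j = dim ker(N^j) (with d_0 = 0). Computing the differences gives [2, 1].
The number of blocks of size exactly k is (#blocks of size ≥ k) − (#blocks of size ≥ k + 1), so the partition is: 1 block(s) of size 1, 1 block(s) of size 2.
In nonincreasing order the block sizes are [2, 1].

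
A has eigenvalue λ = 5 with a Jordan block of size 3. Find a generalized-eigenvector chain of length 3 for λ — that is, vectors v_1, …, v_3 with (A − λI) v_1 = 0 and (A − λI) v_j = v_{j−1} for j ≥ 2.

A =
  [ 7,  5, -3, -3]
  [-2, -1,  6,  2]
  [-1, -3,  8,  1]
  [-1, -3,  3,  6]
A Jordan chain for λ = 5 of length 3:
v_1 = (-2, 2, 1, 1)ᵀ
v_2 = (5, -6, -3, -3)ᵀ
v_3 = (0, 1, 0, 0)ᵀ

Let N = A − (5)·I. We want v_3 with N^3 v_3 = 0 but N^2 v_3 ≠ 0; then v_{j-1} := N · v_j for j = 3, …, 2.

Pick v_3 = (0, 1, 0, 0)ᵀ.
Then v_2 = N · v_3 = (5, -6, -3, -3)ᵀ.
Then v_1 = N · v_2 = (-2, 2, 1, 1)ᵀ.

Sanity check: (A − (5)·I) v_1 = (0, 0, 0, 0)ᵀ = 0. ✓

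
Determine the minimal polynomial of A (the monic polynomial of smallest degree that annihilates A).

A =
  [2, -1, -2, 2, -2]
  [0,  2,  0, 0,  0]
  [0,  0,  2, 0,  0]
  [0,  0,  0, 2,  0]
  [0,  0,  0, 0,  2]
x^2 - 4*x + 4

The characteristic polynomial is χ_A(x) = (x - 2)^5, so the eigenvalues are known. The minimal polynomial is
  m_A(x) = Π_λ (x − λ)^{k_λ}
where k_λ is the size of the *largest* Jordan block for λ (equivalently, the smallest k with (A − λI)^k v = 0 for every generalised eigenvector v of λ).

  λ = 2: largest Jordan block has size 2, contributing (x − 2)^2

So m_A(x) = (x - 2)^2 = x^2 - 4*x + 4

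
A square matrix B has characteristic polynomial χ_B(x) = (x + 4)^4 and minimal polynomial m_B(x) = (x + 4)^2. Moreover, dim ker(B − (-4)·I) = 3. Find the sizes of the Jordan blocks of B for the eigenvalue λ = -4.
Block sizes for λ = -4: [2, 1, 1]

Step 1 — from the characteristic polynomial, algebraic multiplicity of λ = -4 is 4. From dim ker(B − (-4)·I) = 3, there are exactly 3 Jordan blocks for λ = -4.
Step 2 — from the minimal polynomial, the factor (x + 4)^2 tells us the largest block for λ = -4 has size 2.
Step 3 — with total size 4, 3 blocks, and largest block 2, the block sizes (in nonincreasing order) are [2, 1, 1].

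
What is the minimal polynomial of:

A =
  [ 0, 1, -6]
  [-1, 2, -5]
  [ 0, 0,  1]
x^3 - 3*x^2 + 3*x - 1

The characteristic polynomial is χ_A(x) = (x - 1)^3, so the eigenvalues are known. The minimal polynomial is
  m_A(x) = Π_λ (x − λ)^{k_λ}
where k_λ is the size of the *largest* Jordan block for λ (equivalently, the smallest k with (A − λI)^k v = 0 for every generalised eigenvector v of λ).

  λ = 1: largest Jordan block has size 3, contributing (x − 1)^3

So m_A(x) = (x - 1)^3 = x^3 - 3*x^2 + 3*x - 1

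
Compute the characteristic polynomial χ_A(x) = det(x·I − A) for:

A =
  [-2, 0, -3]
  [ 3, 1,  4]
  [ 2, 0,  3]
x^3 - 2*x^2 + x

Expanding det(x·I − A) (e.g. by cofactor expansion or by noting that A is similar to its Jordan form J, which has the same characteristic polynomial as A) gives
  χ_A(x) = x^3 - 2*x^2 + x
which factors as x*(x - 1)^2. The eigenvalues (with algebraic multiplicities) are λ = 0 with multiplicity 1, λ = 1 with multiplicity 2.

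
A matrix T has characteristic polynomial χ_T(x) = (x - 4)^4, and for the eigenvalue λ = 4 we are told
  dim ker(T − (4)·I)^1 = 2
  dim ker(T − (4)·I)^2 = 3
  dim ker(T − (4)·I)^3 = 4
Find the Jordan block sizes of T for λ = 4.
Block sizes for λ = 4: [3, 1]

From the dimensions of kernels of powers, the number of Jordan blocks of size at least j is d_j − d_{j−1} where d_j = dim ker(N^j) (with d_0 = 0). Computing the differences gives [2, 1, 1].
The number of blocks of size exactly k is (#blocks of size ≥ k) − (#blocks of size ≥ k + 1), so the partition is: 1 block(s) of size 1, 1 block(s) of size 3.
In nonincreasing order the block sizes are [3, 1].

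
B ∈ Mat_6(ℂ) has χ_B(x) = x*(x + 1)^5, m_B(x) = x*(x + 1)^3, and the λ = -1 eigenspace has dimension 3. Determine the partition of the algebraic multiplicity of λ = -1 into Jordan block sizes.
Block sizes for λ = -1: [3, 1, 1]

Step 1 — from the characteristic polynomial, algebraic multiplicity of λ = -1 is 5. From dim ker(B − (-1)·I) = 3, there are exactly 3 Jordan blocks for λ = -1.
Step 2 — from the minimal polynomial, the factor (x + 1)^3 tells us the largest block for λ = -1 has size 3.
Step 3 — with total size 5, 3 blocks, and largest block 3, the block sizes (in nonincreasing order) are [3, 1, 1].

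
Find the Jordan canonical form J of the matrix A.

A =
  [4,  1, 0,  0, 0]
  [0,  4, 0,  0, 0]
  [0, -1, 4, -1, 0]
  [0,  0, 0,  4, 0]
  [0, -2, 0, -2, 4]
J_2(4) ⊕ J_2(4) ⊕ J_1(4)

The characteristic polynomial is
  det(x·I − A) = x^5 - 20*x^4 + 160*x^3 - 640*x^2 + 1280*x - 1024 = (x - 4)^5

Eigenvalues and multiplicities (the geometric multiplicity of λ is n − rank(A − λI), which equals the number of Jordan blocks for λ):
  λ = 4: algebraic multiplicity = 5, geometric multiplicity = 3

Determining the block sizes for each eigenvalue:
  λ = 4: with am = 5 and gm = 3, the partition is not yet determined (e.g. several partitions of 5 into 3 parts exist). Let N = A − (4)·I. Computing rank(N^1) = 2, rank(N^2) = 0; the number of blocks of size ≥ j is rank(N^{j−1}) − rank(N^j), giving [3, 2]. So we have 2 block(s) of size 2, 1 block(s) of size 1 → block sizes [2, 2, 1]

Assembling the blocks gives a Jordan form
J =
  [4, 1, 0, 0, 0]
  [0, 4, 0, 0, 0]
  [0, 0, 4, 1, 0]
  [0, 0, 0, 4, 0]
  [0, 0, 0, 0, 4]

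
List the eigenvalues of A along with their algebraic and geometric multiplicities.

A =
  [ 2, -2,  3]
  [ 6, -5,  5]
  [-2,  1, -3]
λ = -2: alg = 3, geom = 1

Step 1 — factor the characteristic polynomial to read off the algebraic multiplicities:
  χ_A(x) = (x + 2)^3

Step 2 — compute geometric multiplicities via the rank-nullity identity g(λ) = n − rank(A − λI):
  rank(A − (-2)·I) = 2, so dim ker(A − (-2)·I) = n − 2 = 1

Summary:
  λ = -2: algebraic multiplicity = 3, geometric multiplicity = 1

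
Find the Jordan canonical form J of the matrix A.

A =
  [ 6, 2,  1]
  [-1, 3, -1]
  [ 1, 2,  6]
J_2(5) ⊕ J_1(5)

The characteristic polynomial is
  det(x·I − A) = x^3 - 15*x^2 + 75*x - 125 = (x - 5)^3

Eigenvalues and multiplicities (the geometric multiplicity of λ is n − rank(A − λI), which equals the number of Jordan blocks for λ):
  λ = 5: algebraic multiplicity = 3, geometric multiplicity = 2

Determining the block sizes for each eigenvalue:
  λ = 5: 2 blocks summing to 3 forces exactly one block of size 2 and the rest size 1 → block sizes [2, 1]

Assembling the blocks gives a Jordan form
J =
  [5, 1, 0]
  [0, 5, 0]
  [0, 0, 5]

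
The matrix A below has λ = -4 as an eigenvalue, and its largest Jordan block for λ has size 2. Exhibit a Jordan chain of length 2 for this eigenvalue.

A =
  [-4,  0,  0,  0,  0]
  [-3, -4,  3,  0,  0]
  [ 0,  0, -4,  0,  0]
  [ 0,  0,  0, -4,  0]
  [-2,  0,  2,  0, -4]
A Jordan chain for λ = -4 of length 2:
v_1 = (0, -3, 0, 0, -2)ᵀ
v_2 = (1, 0, 0, 0, 0)ᵀ

Let N = A − (-4)·I. We want v_2 with N^2 v_2 = 0 but N^1 v_2 ≠ 0; then v_{j-1} := N · v_j for j = 2, …, 2.

Pick v_2 = (1, 0, 0, 0, 0)ᵀ.
Then v_1 = N · v_2 = (0, -3, 0, 0, -2)ᵀ.

Sanity check: (A − (-4)·I) v_1 = (0, 0, 0, 0, 0)ᵀ = 0. ✓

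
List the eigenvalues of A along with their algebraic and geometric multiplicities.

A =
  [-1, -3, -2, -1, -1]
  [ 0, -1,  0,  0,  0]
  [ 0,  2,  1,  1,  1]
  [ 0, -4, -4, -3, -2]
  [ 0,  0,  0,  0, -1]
λ = -1: alg = 5, geom = 3

Step 1 — factor the characteristic polynomial to read off the algebraic multiplicities:
  χ_A(x) = (x + 1)^5

Step 2 — compute geometric multiplicities via the rank-nullity identity g(λ) = n − rank(A − λI):
  rank(A − (-1)·I) = 2, so dim ker(A − (-1)·I) = n − 2 = 3

Summary:
  λ = -1: algebraic multiplicity = 5, geometric multiplicity = 3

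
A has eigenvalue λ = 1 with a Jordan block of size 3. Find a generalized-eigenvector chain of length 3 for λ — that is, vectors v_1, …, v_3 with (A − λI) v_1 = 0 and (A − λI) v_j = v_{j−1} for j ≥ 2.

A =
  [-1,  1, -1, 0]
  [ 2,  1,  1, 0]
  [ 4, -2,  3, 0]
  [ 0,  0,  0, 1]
A Jordan chain for λ = 1 of length 3:
v_1 = (2, 0, -4, 0)ᵀ
v_2 = (-2, 2, 4, 0)ᵀ
v_3 = (1, 0, 0, 0)ᵀ

Let N = A − (1)·I. We want v_3 with N^3 v_3 = 0 but N^2 v_3 ≠ 0; then v_{j-1} := N · v_j for j = 3, …, 2.

Pick v_3 = (1, 0, 0, 0)ᵀ.
Then v_2 = N · v_3 = (-2, 2, 4, 0)ᵀ.
Then v_1 = N · v_2 = (2, 0, -4, 0)ᵀ.

Sanity check: (A − (1)·I) v_1 = (0, 0, 0, 0)ᵀ = 0. ✓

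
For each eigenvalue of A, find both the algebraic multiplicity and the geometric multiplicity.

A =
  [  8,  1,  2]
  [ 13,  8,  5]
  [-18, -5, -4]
λ = 4: alg = 3, geom = 1

Step 1 — factor the characteristic polynomial to read off the algebraic multiplicities:
  χ_A(x) = (x - 4)^3

Step 2 — compute geometric multiplicities via the rank-nullity identity g(λ) = n − rank(A − λI):
  rank(A − (4)·I) = 2, so dim ker(A − (4)·I) = n − 2 = 1

Summary:
  λ = 4: algebraic multiplicity = 3, geometric multiplicity = 1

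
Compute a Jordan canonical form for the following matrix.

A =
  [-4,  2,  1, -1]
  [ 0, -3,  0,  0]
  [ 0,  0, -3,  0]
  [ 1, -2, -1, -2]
J_2(-3) ⊕ J_1(-3) ⊕ J_1(-3)

The characteristic polynomial is
  det(x·I − A) = x^4 + 12*x^3 + 54*x^2 + 108*x + 81 = (x + 3)^4

Eigenvalues and multiplicities (the geometric multiplicity of λ is n − rank(A − λI), which equals the number of Jordan blocks for λ):
  λ = -3: algebraic multiplicity = 4, geometric multiplicity = 3

Determining the block sizes for each eigenvalue:
  λ = -3: 3 blocks summing to 4 forces exactly one block of size 2 and the rest size 1 → block sizes [2, 1, 1]

Assembling the blocks gives a Jordan form
J =
  [-3,  1,  0,  0]
  [ 0, -3,  0,  0]
  [ 0,  0, -3,  0]
  [ 0,  0,  0, -3]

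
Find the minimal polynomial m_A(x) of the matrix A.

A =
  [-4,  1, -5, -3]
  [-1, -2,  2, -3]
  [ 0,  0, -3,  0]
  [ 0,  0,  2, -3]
x^3 + 9*x^2 + 27*x + 27

The characteristic polynomial is χ_A(x) = (x + 3)^4, so the eigenvalues are known. The minimal polynomial is
  m_A(x) = Π_λ (x − λ)^{k_λ}
where k_λ is the size of the *largest* Jordan block for λ (equivalently, the smallest k with (A − λI)^k v = 0 for every generalised eigenvector v of λ).

  λ = -3: largest Jordan block has size 3, contributing (x + 3)^3

So m_A(x) = (x + 3)^3 = x^3 + 9*x^2 + 27*x + 27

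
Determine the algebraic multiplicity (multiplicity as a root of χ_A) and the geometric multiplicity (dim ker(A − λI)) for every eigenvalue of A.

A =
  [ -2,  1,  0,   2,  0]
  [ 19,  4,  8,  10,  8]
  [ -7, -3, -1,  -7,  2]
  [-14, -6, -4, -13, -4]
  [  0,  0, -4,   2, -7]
λ = -5: alg = 2, geom = 1; λ = -3: alg = 3, geom = 2

Step 1 — factor the characteristic polynomial to read off the algebraic multiplicities:
  χ_A(x) = (x + 3)^3*(x + 5)^2

Step 2 — compute geometric multiplicities via the rank-nullity identity g(λ) = n − rank(A − λI):
  rank(A − (-5)·I) = 4, so dim ker(A − (-5)·I) = n − 4 = 1
  rank(A − (-3)·I) = 3, so dim ker(A − (-3)·I) = n − 3 = 2

Summary:
  λ = -5: algebraic multiplicity = 2, geometric multiplicity = 1
  λ = -3: algebraic multiplicity = 3, geometric multiplicity = 2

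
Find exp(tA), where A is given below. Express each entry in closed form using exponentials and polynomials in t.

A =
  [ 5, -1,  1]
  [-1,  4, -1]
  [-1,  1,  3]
e^{tA} =
  [t^2*exp(4*t)/2 + t*exp(4*t) + exp(4*t), -t*exp(4*t), t^2*exp(4*t)/2 + t*exp(4*t)]
  [-t*exp(4*t), exp(4*t), -t*exp(4*t)]
  [-t^2*exp(4*t)/2 - t*exp(4*t), t*exp(4*t), -t^2*exp(4*t)/2 - t*exp(4*t) + exp(4*t)]

Strategy: write A = P · J · P⁻¹ where J is a Jordan canonical form, so e^{tA} = P · e^{tJ} · P⁻¹, and e^{tJ} can be computed block-by-block.

A has Jordan form
J =
  [4, 1, 0]
  [0, 4, 1]
  [0, 0, 4]
(up to reordering of blocks).

Per-block formulas:
  For a 3×3 Jordan block J_3(4): exp(t · J_3(4)) = e^(4t)·(I + t·N + (t^2/2)·N^2), where N is the 3×3 nilpotent shift.

After assembling e^{tJ} and conjugating by P, we get:

e^{tA} =
  [t^2*exp(4*t)/2 + t*exp(4*t) + exp(4*t), -t*exp(4*t), t^2*exp(4*t)/2 + t*exp(4*t)]
  [-t*exp(4*t), exp(4*t), -t*exp(4*t)]
  [-t^2*exp(4*t)/2 - t*exp(4*t), t*exp(4*t), -t^2*exp(4*t)/2 - t*exp(4*t) + exp(4*t)]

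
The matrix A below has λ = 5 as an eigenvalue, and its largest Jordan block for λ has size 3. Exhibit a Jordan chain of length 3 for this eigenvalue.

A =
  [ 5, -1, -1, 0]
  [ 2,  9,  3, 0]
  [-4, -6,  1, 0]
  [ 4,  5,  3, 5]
A Jordan chain for λ = 5 of length 3:
v_1 = (2, -4, 4, -2)ᵀ
v_2 = (0, 2, -4, 4)ᵀ
v_3 = (1, 0, 0, 0)ᵀ

Let N = A − (5)·I. We want v_3 with N^3 v_3 = 0 but N^2 v_3 ≠ 0; then v_{j-1} := N · v_j for j = 3, …, 2.

Pick v_3 = (1, 0, 0, 0)ᵀ.
Then v_2 = N · v_3 = (0, 2, -4, 4)ᵀ.
Then v_1 = N · v_2 = (2, -4, 4, -2)ᵀ.

Sanity check: (A − (5)·I) v_1 = (0, 0, 0, 0)ᵀ = 0. ✓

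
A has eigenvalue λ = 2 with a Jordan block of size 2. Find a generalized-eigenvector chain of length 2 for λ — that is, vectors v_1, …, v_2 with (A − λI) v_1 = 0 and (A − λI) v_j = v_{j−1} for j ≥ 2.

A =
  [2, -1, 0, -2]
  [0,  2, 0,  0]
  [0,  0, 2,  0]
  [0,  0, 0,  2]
A Jordan chain for λ = 2 of length 2:
v_1 = (-1, 0, 0, 0)ᵀ
v_2 = (0, 1, 0, 0)ᵀ

Let N = A − (2)·I. We want v_2 with N^2 v_2 = 0 but N^1 v_2 ≠ 0; then v_{j-1} := N · v_j for j = 2, …, 2.

Pick v_2 = (0, 1, 0, 0)ᵀ.
Then v_1 = N · v_2 = (-1, 0, 0, 0)ᵀ.

Sanity check: (A − (2)·I) v_1 = (0, 0, 0, 0)ᵀ = 0. ✓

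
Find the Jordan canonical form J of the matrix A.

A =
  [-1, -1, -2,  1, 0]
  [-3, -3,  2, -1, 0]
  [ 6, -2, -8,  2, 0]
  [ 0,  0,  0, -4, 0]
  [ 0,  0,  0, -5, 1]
J_2(-4) ⊕ J_1(-4) ⊕ J_1(-4) ⊕ J_1(1)

The characteristic polynomial is
  det(x·I − A) = x^5 + 15*x^4 + 80*x^3 + 160*x^2 - 256 = (x - 1)*(x + 4)^4

Eigenvalues and multiplicities (the geometric multiplicity of λ is n − rank(A − λI), which equals the number of Jordan blocks for λ):
  λ = -4: algebraic multiplicity = 4, geometric multiplicity = 3
  λ = 1: algebraic multiplicity = 1, geometric multiplicity = 1

Determining the block sizes for each eigenvalue:
  λ = -4: 3 blocks summing to 4 forces exactly one block of size 2 and the rest size 1 → block sizes [2, 1, 1]
  λ = 1: one block (gm = 1), so the single block has size am = 1 → block sizes [1]

Assembling the blocks gives a Jordan form
J =
  [-4,  1,  0,  0, 0]
  [ 0, -4,  0,  0, 0]
  [ 0,  0, -4,  0, 0]
  [ 0,  0,  0, -4, 0]
  [ 0,  0,  0,  0, 1]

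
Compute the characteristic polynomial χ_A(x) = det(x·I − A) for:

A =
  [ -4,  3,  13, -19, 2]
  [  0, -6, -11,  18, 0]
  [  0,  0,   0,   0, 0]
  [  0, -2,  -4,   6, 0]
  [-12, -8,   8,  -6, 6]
x^5 - 2*x^4

Expanding det(x·I − A) (e.g. by cofactor expansion or by noting that A is similar to its Jordan form J, which has the same characteristic polynomial as A) gives
  χ_A(x) = x^5 - 2*x^4
which factors as x^4*(x - 2). The eigenvalues (with algebraic multiplicities) are λ = 0 with multiplicity 4, λ = 2 with multiplicity 1.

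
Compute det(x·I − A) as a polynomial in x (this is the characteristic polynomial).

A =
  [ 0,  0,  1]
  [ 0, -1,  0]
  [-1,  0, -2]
x^3 + 3*x^2 + 3*x + 1

Expanding det(x·I − A) (e.g. by cofactor expansion or by noting that A is similar to its Jordan form J, which has the same characteristic polynomial as A) gives
  χ_A(x) = x^3 + 3*x^2 + 3*x + 1
which factors as (x + 1)^3. The eigenvalues (with algebraic multiplicities) are λ = -1 with multiplicity 3.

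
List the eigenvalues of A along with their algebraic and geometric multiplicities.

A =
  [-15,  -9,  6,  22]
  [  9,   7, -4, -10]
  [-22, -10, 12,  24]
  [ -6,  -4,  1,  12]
λ = 2: alg = 2, geom = 1; λ = 6: alg = 2, geom = 1

Step 1 — factor the characteristic polynomial to read off the algebraic multiplicities:
  χ_A(x) = (x - 6)^2*(x - 2)^2

Step 2 — compute geometric multiplicities via the rank-nullity identity g(λ) = n − rank(A − λI):
  rank(A − (2)·I) = 3, so dim ker(A − (2)·I) = n − 3 = 1
  rank(A − (6)·I) = 3, so dim ker(A − (6)·I) = n − 3 = 1

Summary:
  λ = 2: algebraic multiplicity = 2, geometric multiplicity = 1
  λ = 6: algebraic multiplicity = 2, geometric multiplicity = 1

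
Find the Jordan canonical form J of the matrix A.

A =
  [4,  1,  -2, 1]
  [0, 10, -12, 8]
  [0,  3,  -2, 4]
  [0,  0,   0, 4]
J_2(4) ⊕ J_2(4)

The characteristic polynomial is
  det(x·I − A) = x^4 - 16*x^3 + 96*x^2 - 256*x + 256 = (x - 4)^4

Eigenvalues and multiplicities (the geometric multiplicity of λ is n − rank(A − λI), which equals the number of Jordan blocks for λ):
  λ = 4: algebraic multiplicity = 4, geometric multiplicity = 2

Determining the block sizes for each eigenvalue:
  λ = 4: with am = 4 and gm = 2, the partition is not yet determined (e.g. several partitions of 4 into 2 parts exist). Let N = A − (4)·I. Computing rank(N^1) = 2, rank(N^2) = 0; the number of blocks of size ≥ j is rank(N^{j−1}) − rank(N^j), giving [2, 2]. So we have 2 block(s) of size 2 → block sizes [2, 2]

Assembling the blocks gives a Jordan form
J =
  [4, 1, 0, 0]
  [0, 4, 0, 0]
  [0, 0, 4, 1]
  [0, 0, 0, 4]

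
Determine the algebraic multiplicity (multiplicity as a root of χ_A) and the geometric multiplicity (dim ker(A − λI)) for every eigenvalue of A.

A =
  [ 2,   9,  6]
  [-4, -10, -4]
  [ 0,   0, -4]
λ = -4: alg = 3, geom = 2

Step 1 — factor the characteristic polynomial to read off the algebraic multiplicities:
  χ_A(x) = (x + 4)^3

Step 2 — compute geometric multiplicities via the rank-nullity identity g(λ) = n − rank(A − λI):
  rank(A − (-4)·I) = 1, so dim ker(A − (-4)·I) = n − 1 = 2

Summary:
  λ = -4: algebraic multiplicity = 3, geometric multiplicity = 2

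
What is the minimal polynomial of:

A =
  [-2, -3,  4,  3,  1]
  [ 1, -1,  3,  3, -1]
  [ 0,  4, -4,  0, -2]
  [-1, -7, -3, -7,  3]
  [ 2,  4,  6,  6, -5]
x^4 + 15*x^3 + 84*x^2 + 208*x + 192

The characteristic polynomial is χ_A(x) = (x + 3)*(x + 4)^4, so the eigenvalues are known. The minimal polynomial is
  m_A(x) = Π_λ (x − λ)^{k_λ}
where k_λ is the size of the *largest* Jordan block for λ (equivalently, the smallest k with (A − λI)^k v = 0 for every generalised eigenvector v of λ).

  λ = -4: largest Jordan block has size 3, contributing (x + 4)^3
  λ = -3: largest Jordan block has size 1, contributing (x + 3)

So m_A(x) = (x + 3)*(x + 4)^3 = x^4 + 15*x^3 + 84*x^2 + 208*x + 192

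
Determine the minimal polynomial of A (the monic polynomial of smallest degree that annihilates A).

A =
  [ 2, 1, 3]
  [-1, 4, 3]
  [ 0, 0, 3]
x^2 - 6*x + 9

The characteristic polynomial is χ_A(x) = (x - 3)^3, so the eigenvalues are known. The minimal polynomial is
  m_A(x) = Π_λ (x − λ)^{k_λ}
where k_λ is the size of the *largest* Jordan block for λ (equivalently, the smallest k with (A − λI)^k v = 0 for every generalised eigenvector v of λ).

  λ = 3: largest Jordan block has size 2, contributing (x − 3)^2

So m_A(x) = (x - 3)^2 = x^2 - 6*x + 9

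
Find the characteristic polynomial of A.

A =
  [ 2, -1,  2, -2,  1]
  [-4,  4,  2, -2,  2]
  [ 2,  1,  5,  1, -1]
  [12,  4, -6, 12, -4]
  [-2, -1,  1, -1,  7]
x^5 - 30*x^4 + 360*x^3 - 2160*x^2 + 6480*x - 7776

Expanding det(x·I − A) (e.g. by cofactor expansion or by noting that A is similar to its Jordan form J, which has the same characteristic polynomial as A) gives
  χ_A(x) = x^5 - 30*x^4 + 360*x^3 - 2160*x^2 + 6480*x - 7776
which factors as (x - 6)^5. The eigenvalues (with algebraic multiplicities) are λ = 6 with multiplicity 5.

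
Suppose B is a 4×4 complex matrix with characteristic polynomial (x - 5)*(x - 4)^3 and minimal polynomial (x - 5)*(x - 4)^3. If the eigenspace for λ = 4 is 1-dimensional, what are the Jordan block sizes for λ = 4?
Block sizes for λ = 4: [3]

Step 1 — from the characteristic polynomial, algebraic multiplicity of λ = 4 is 3. From dim ker(B − (4)·I) = 1, there are exactly 1 Jordan blocks for λ = 4.
Step 2 — from the minimal polynomial, the factor (x − 4)^3 tells us the largest block for λ = 4 has size 3.
Step 3 — with total size 3, 1 blocks, and largest block 3, the block sizes (in nonincreasing order) are [3].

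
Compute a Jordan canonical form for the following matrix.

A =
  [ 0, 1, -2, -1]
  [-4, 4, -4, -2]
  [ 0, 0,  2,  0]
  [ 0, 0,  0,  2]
J_2(2) ⊕ J_1(2) ⊕ J_1(2)

The characteristic polynomial is
  det(x·I − A) = x^4 - 8*x^3 + 24*x^2 - 32*x + 16 = (x - 2)^4

Eigenvalues and multiplicities (the geometric multiplicity of λ is n − rank(A − λI), which equals the number of Jordan blocks for λ):
  λ = 2: algebraic multiplicity = 4, geometric multiplicity = 3

Determining the block sizes for each eigenvalue:
  λ = 2: 3 blocks summing to 4 forces exactly one block of size 2 and the rest size 1 → block sizes [2, 1, 1]

Assembling the blocks gives a Jordan form
J =
  [2, 1, 0, 0]
  [0, 2, 0, 0]
  [0, 0, 2, 0]
  [0, 0, 0, 2]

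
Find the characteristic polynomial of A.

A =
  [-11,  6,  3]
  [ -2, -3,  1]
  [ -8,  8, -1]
x^3 + 15*x^2 + 75*x + 125

Expanding det(x·I − A) (e.g. by cofactor expansion or by noting that A is similar to its Jordan form J, which has the same characteristic polynomial as A) gives
  χ_A(x) = x^3 + 15*x^2 + 75*x + 125
which factors as (x + 5)^3. The eigenvalues (with algebraic multiplicities) are λ = -5 with multiplicity 3.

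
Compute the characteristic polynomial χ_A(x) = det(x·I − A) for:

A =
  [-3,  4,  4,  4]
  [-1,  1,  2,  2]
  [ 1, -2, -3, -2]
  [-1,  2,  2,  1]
x^4 + 4*x^3 + 6*x^2 + 4*x + 1

Expanding det(x·I − A) (e.g. by cofactor expansion or by noting that A is similar to its Jordan form J, which has the same characteristic polynomial as A) gives
  χ_A(x) = x^4 + 4*x^3 + 6*x^2 + 4*x + 1
which factors as (x + 1)^4. The eigenvalues (with algebraic multiplicities) are λ = -1 with multiplicity 4.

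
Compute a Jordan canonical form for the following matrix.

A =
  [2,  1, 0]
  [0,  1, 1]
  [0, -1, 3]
J_3(2)

The characteristic polynomial is
  det(x·I − A) = x^3 - 6*x^2 + 12*x - 8 = (x - 2)^3

Eigenvalues and multiplicities (the geometric multiplicity of λ is n − rank(A − λI), which equals the number of Jordan blocks for λ):
  λ = 2: algebraic multiplicity = 3, geometric multiplicity = 1

Determining the block sizes for each eigenvalue:
  λ = 2: one block (gm = 1), so the single block has size am = 3 → block sizes [3]

Assembling the blocks gives a Jordan form
J =
  [2, 1, 0]
  [0, 2, 1]
  [0, 0, 2]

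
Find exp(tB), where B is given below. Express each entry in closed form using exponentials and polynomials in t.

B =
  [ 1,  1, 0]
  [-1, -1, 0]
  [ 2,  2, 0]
e^{tB} =
  [t + 1, t, 0]
  [-t, 1 - t, 0]
  [2*t, 2*t, 1]

Strategy: write B = P · J · P⁻¹ where J is a Jordan canonical form, so e^{tB} = P · e^{tJ} · P⁻¹, and e^{tJ} can be computed block-by-block.

B has Jordan form
J =
  [0, 1, 0]
  [0, 0, 0]
  [0, 0, 0]
(up to reordering of blocks).

Per-block formulas:
  For a 2×2 Jordan block J_2(0): exp(t · J_2(0)) = e^(0t)·(I + t·N), where N is the 2×2 nilpotent shift.
  For a 1×1 block at λ = 0: exp(t · [0]) = [e^(0t)].

After assembling e^{tJ} and conjugating by P, we get:

e^{tB} =
  [t + 1, t, 0]
  [-t, 1 - t, 0]
  [2*t, 2*t, 1]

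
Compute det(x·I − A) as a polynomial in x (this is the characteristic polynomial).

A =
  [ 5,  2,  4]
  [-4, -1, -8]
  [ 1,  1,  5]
x^3 - 9*x^2 + 27*x - 27

Expanding det(x·I − A) (e.g. by cofactor expansion or by noting that A is similar to its Jordan form J, which has the same characteristic polynomial as A) gives
  χ_A(x) = x^3 - 9*x^2 + 27*x - 27
which factors as (x - 3)^3. The eigenvalues (with algebraic multiplicities) are λ = 3 with multiplicity 3.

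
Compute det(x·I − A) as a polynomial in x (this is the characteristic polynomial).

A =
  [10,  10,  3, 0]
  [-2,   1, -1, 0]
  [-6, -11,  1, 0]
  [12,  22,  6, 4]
x^4 - 16*x^3 + 96*x^2 - 256*x + 256

Expanding det(x·I − A) (e.g. by cofactor expansion or by noting that A is similar to its Jordan form J, which has the same characteristic polynomial as A) gives
  χ_A(x) = x^4 - 16*x^3 + 96*x^2 - 256*x + 256
which factors as (x - 4)^4. The eigenvalues (with algebraic multiplicities) are λ = 4 with multiplicity 4.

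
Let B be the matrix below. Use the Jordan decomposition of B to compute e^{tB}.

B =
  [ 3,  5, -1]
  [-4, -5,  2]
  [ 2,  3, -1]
e^{tB} =
  [-3*t^2*exp(-t) + 4*t*exp(-t) + exp(-t), -3*t^2*exp(-t)/2 + 5*t*exp(-t), 3*t^2*exp(-t) - t*exp(-t)]
  [2*t^2*exp(-t) - 4*t*exp(-t), t^2*exp(-t) - 4*t*exp(-t) + exp(-t), -2*t^2*exp(-t) + 2*t*exp(-t)]
  [-2*t^2*exp(-t) + 2*t*exp(-t), -t^2*exp(-t) + 3*t*exp(-t), 2*t^2*exp(-t) + exp(-t)]

Strategy: write B = P · J · P⁻¹ where J is a Jordan canonical form, so e^{tB} = P · e^{tJ} · P⁻¹, and e^{tJ} can be computed block-by-block.

B has Jordan form
J =
  [-1,  1,  0]
  [ 0, -1,  1]
  [ 0,  0, -1]
(up to reordering of blocks).

Per-block formulas:
  For a 3×3 Jordan block J_3(-1): exp(t · J_3(-1)) = e^(-1t)·(I + t·N + (t^2/2)·N^2), where N is the 3×3 nilpotent shift.

After assembling e^{tJ} and conjugating by P, we get:

e^{tB} =
  [-3*t^2*exp(-t) + 4*t*exp(-t) + exp(-t), -3*t^2*exp(-t)/2 + 5*t*exp(-t), 3*t^2*exp(-t) - t*exp(-t)]
  [2*t^2*exp(-t) - 4*t*exp(-t), t^2*exp(-t) - 4*t*exp(-t) + exp(-t), -2*t^2*exp(-t) + 2*t*exp(-t)]
  [-2*t^2*exp(-t) + 2*t*exp(-t), -t^2*exp(-t) + 3*t*exp(-t), 2*t^2*exp(-t) + exp(-t)]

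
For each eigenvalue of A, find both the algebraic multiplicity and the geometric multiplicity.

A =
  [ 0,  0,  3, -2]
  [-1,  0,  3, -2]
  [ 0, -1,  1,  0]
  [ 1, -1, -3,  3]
λ = 1: alg = 4, geom = 2

Step 1 — factor the characteristic polynomial to read off the algebraic multiplicities:
  χ_A(x) = (x - 1)^4

Step 2 — compute geometric multiplicities via the rank-nullity identity g(λ) = n − rank(A − λI):
  rank(A − (1)·I) = 2, so dim ker(A − (1)·I) = n − 2 = 2

Summary:
  λ = 1: algebraic multiplicity = 4, geometric multiplicity = 2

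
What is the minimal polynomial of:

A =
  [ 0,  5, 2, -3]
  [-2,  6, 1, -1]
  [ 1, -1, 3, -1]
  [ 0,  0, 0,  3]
x^3 - 9*x^2 + 27*x - 27

The characteristic polynomial is χ_A(x) = (x - 3)^4, so the eigenvalues are known. The minimal polynomial is
  m_A(x) = Π_λ (x − λ)^{k_λ}
where k_λ is the size of the *largest* Jordan block for λ (equivalently, the smallest k with (A − λI)^k v = 0 for every generalised eigenvector v of λ).

  λ = 3: largest Jordan block has size 3, contributing (x − 3)^3

So m_A(x) = (x - 3)^3 = x^3 - 9*x^2 + 27*x - 27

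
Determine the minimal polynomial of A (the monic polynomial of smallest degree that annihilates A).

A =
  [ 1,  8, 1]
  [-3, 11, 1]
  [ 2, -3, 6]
x^3 - 18*x^2 + 108*x - 216

The characteristic polynomial is χ_A(x) = (x - 6)^3, so the eigenvalues are known. The minimal polynomial is
  m_A(x) = Π_λ (x − λ)^{k_λ}
where k_λ is the size of the *largest* Jordan block for λ (equivalently, the smallest k with (A − λI)^k v = 0 for every generalised eigenvector v of λ).

  λ = 6: largest Jordan block has size 3, contributing (x − 6)^3

So m_A(x) = (x - 6)^3 = x^3 - 18*x^2 + 108*x - 216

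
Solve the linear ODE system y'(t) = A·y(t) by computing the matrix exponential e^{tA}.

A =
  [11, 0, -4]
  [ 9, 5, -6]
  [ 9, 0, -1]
e^{tA} =
  [6*t*exp(5*t) + exp(5*t), 0, -4*t*exp(5*t)]
  [9*t*exp(5*t), exp(5*t), -6*t*exp(5*t)]
  [9*t*exp(5*t), 0, -6*t*exp(5*t) + exp(5*t)]

Strategy: write A = P · J · P⁻¹ where J is a Jordan canonical form, so e^{tA} = P · e^{tJ} · P⁻¹, and e^{tJ} can be computed block-by-block.

A has Jordan form
J =
  [5, 1, 0]
  [0, 5, 0]
  [0, 0, 5]
(up to reordering of blocks).

Per-block formulas:
  For a 2×2 Jordan block J_2(5): exp(t · J_2(5)) = e^(5t)·(I + t·N), where N is the 2×2 nilpotent shift.
  For a 1×1 block at λ = 5: exp(t · [5]) = [e^(5t)].

After assembling e^{tJ} and conjugating by P, we get:

e^{tA} =
  [6*t*exp(5*t) + exp(5*t), 0, -4*t*exp(5*t)]
  [9*t*exp(5*t), exp(5*t), -6*t*exp(5*t)]
  [9*t*exp(5*t), 0, -6*t*exp(5*t) + exp(5*t)]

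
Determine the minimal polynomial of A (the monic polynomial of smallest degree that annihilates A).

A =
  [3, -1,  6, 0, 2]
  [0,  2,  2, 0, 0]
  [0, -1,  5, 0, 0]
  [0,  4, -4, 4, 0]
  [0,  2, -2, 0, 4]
x^2 - 7*x + 12

The characteristic polynomial is χ_A(x) = (x - 4)^3*(x - 3)^2, so the eigenvalues are known. The minimal polynomial is
  m_A(x) = Π_λ (x − λ)^{k_λ}
where k_λ is the size of the *largest* Jordan block for λ (equivalently, the smallest k with (A − λI)^k v = 0 for every generalised eigenvector v of λ).

  λ = 3: largest Jordan block has size 1, contributing (x − 3)
  λ = 4: largest Jordan block has size 1, contributing (x − 4)

So m_A(x) = (x - 4)*(x - 3) = x^2 - 7*x + 12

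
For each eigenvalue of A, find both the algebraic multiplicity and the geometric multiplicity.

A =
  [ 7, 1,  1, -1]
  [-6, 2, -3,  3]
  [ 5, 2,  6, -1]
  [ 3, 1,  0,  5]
λ = 5: alg = 4, geom = 2

Step 1 — factor the characteristic polynomial to read off the algebraic multiplicities:
  χ_A(x) = (x - 5)^4

Step 2 — compute geometric multiplicities via the rank-nullity identity g(λ) = n − rank(A − λI):
  rank(A − (5)·I) = 2, so dim ker(A − (5)·I) = n − 2 = 2

Summary:
  λ = 5: algebraic multiplicity = 4, geometric multiplicity = 2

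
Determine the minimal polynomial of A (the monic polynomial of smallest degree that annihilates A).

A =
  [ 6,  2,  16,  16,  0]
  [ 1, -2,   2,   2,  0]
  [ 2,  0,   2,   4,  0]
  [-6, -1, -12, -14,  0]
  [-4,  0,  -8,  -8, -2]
x^3 + 6*x^2 + 12*x + 8

The characteristic polynomial is χ_A(x) = (x + 2)^5, so the eigenvalues are known. The minimal polynomial is
  m_A(x) = Π_λ (x − λ)^{k_λ}
where k_λ is the size of the *largest* Jordan block for λ (equivalently, the smallest k with (A − λI)^k v = 0 for every generalised eigenvector v of λ).

  λ = -2: largest Jordan block has size 3, contributing (x + 2)^3

So m_A(x) = (x + 2)^3 = x^3 + 6*x^2 + 12*x + 8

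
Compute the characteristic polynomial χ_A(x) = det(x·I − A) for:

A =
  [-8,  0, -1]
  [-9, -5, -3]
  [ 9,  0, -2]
x^3 + 15*x^2 + 75*x + 125

Expanding det(x·I − A) (e.g. by cofactor expansion or by noting that A is similar to its Jordan form J, which has the same characteristic polynomial as A) gives
  χ_A(x) = x^3 + 15*x^2 + 75*x + 125
which factors as (x + 5)^3. The eigenvalues (with algebraic multiplicities) are λ = -5 with multiplicity 3.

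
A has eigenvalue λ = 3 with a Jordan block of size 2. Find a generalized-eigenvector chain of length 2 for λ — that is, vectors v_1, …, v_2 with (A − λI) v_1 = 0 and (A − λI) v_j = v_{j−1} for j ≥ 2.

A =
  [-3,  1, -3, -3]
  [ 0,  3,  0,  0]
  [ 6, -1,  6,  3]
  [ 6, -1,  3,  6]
A Jordan chain for λ = 3 of length 2:
v_1 = (-6, 0, 6, 6)ᵀ
v_2 = (1, 0, 0, 0)ᵀ

Let N = A − (3)·I. We want v_2 with N^2 v_2 = 0 but N^1 v_2 ≠ 0; then v_{j-1} := N · v_j for j = 2, …, 2.

Pick v_2 = (1, 0, 0, 0)ᵀ.
Then v_1 = N · v_2 = (-6, 0, 6, 6)ᵀ.

Sanity check: (A − (3)·I) v_1 = (0, 0, 0, 0)ᵀ = 0. ✓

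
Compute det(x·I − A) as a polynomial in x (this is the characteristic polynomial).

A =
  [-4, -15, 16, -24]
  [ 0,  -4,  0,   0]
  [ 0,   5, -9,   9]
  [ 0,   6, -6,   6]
x^4 + 11*x^3 + 40*x^2 + 48*x

Expanding det(x·I − A) (e.g. by cofactor expansion or by noting that A is similar to its Jordan form J, which has the same characteristic polynomial as A) gives
  χ_A(x) = x^4 + 11*x^3 + 40*x^2 + 48*x
which factors as x*(x + 3)*(x + 4)^2. The eigenvalues (with algebraic multiplicities) are λ = -4 with multiplicity 2, λ = -3 with multiplicity 1, λ = 0 with multiplicity 1.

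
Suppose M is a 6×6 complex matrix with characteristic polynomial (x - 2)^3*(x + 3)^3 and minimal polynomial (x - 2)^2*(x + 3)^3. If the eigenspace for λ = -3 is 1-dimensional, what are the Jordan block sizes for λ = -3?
Block sizes for λ = -3: [3]

Step 1 — from the characteristic polynomial, algebraic multiplicity of λ = -3 is 3. From dim ker(M − (-3)·I) = 1, there are exactly 1 Jordan blocks for λ = -3.
Step 2 — from the minimal polynomial, the factor (x + 3)^3 tells us the largest block for λ = -3 has size 3.
Step 3 — with total size 3, 1 blocks, and largest block 3, the block sizes (in nonincreasing order) are [3].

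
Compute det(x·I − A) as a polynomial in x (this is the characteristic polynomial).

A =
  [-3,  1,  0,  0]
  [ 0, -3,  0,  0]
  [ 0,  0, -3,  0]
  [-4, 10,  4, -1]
x^4 + 10*x^3 + 36*x^2 + 54*x + 27

Expanding det(x·I − A) (e.g. by cofactor expansion or by noting that A is similar to its Jordan form J, which has the same characteristic polynomial as A) gives
  χ_A(x) = x^4 + 10*x^3 + 36*x^2 + 54*x + 27
which factors as (x + 1)*(x + 3)^3. The eigenvalues (with algebraic multiplicities) are λ = -3 with multiplicity 3, λ = -1 with multiplicity 1.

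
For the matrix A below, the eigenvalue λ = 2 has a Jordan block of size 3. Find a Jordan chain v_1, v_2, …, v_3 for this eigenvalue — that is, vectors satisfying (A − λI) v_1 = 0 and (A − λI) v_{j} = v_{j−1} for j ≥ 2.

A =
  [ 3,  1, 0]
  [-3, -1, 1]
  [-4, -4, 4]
A Jordan chain for λ = 2 of length 3:
v_1 = (-2, 2, 0)ᵀ
v_2 = (1, -3, -4)ᵀ
v_3 = (1, 0, 0)ᵀ

Let N = A − (2)·I. We want v_3 with N^3 v_3 = 0 but N^2 v_3 ≠ 0; then v_{j-1} := N · v_j for j = 3, …, 2.

Pick v_3 = (1, 0, 0)ᵀ.
Then v_2 = N · v_3 = (1, -3, -4)ᵀ.
Then v_1 = N · v_2 = (-2, 2, 0)ᵀ.

Sanity check: (A − (2)·I) v_1 = (0, 0, 0)ᵀ = 0. ✓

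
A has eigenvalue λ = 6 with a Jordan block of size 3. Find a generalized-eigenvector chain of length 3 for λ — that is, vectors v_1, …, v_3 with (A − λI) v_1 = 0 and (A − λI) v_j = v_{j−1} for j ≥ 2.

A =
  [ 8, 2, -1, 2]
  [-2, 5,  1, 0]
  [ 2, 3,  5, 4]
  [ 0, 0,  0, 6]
A Jordan chain for λ = 6 of length 3:
v_1 = (-2, 0, -4, 0)ᵀ
v_2 = (2, -2, 2, 0)ᵀ
v_3 = (1, 0, 0, 0)ᵀ

Let N = A − (6)·I. We want v_3 with N^3 v_3 = 0 but N^2 v_3 ≠ 0; then v_{j-1} := N · v_j for j = 3, …, 2.

Pick v_3 = (1, 0, 0, 0)ᵀ.
Then v_2 = N · v_3 = (2, -2, 2, 0)ᵀ.
Then v_1 = N · v_2 = (-2, 0, -4, 0)ᵀ.

Sanity check: (A − (6)·I) v_1 = (0, 0, 0, 0)ᵀ = 0. ✓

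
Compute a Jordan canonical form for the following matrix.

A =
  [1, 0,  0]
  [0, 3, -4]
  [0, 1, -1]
J_2(1) ⊕ J_1(1)

The characteristic polynomial is
  det(x·I − A) = x^3 - 3*x^2 + 3*x - 1 = (x - 1)^3

Eigenvalues and multiplicities (the geometric multiplicity of λ is n − rank(A − λI), which equals the number of Jordan blocks for λ):
  λ = 1: algebraic multiplicity = 3, geometric multiplicity = 2

Determining the block sizes for each eigenvalue:
  λ = 1: 2 blocks summing to 3 forces exactly one block of size 2 and the rest size 1 → block sizes [2, 1]

Assembling the blocks gives a Jordan form
J =
  [1, 1, 0]
  [0, 1, 0]
  [0, 0, 1]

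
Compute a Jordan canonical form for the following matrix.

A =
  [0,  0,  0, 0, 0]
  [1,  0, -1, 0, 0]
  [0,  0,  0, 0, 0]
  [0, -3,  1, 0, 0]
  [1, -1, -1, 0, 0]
J_3(0) ⊕ J_2(0)

The characteristic polynomial is
  det(x·I − A) = x^5

Eigenvalues and multiplicities (the geometric multiplicity of λ is n − rank(A − λI), which equals the number of Jordan blocks for λ):
  λ = 0: algebraic multiplicity = 5, geometric multiplicity = 2

Determining the block sizes for each eigenvalue:
  λ = 0: with am = 5 and gm = 2, the partition is not yet determined (e.g. several partitions of 5 into 2 parts exist). Let N = A − (0)·I. Computing rank(N^1) = 3, rank(N^2) = 1, rank(N^3) = 0; the number of blocks of size ≥ j is rank(N^{j−1}) − rank(N^j), giving [2, 2, 1]. So we have 1 block(s) of size 3, 1 block(s) of size 2 → block sizes [3, 2]

Assembling the blocks gives a Jordan form
J =
  [0, 1, 0, 0, 0]
  [0, 0, 1, 0, 0]
  [0, 0, 0, 0, 0]
  [0, 0, 0, 0, 1]
  [0, 0, 0, 0, 0]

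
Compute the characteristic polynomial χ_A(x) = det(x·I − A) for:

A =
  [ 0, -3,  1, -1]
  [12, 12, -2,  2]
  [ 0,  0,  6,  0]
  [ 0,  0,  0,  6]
x^4 - 24*x^3 + 216*x^2 - 864*x + 1296

Expanding det(x·I − A) (e.g. by cofactor expansion or by noting that A is similar to its Jordan form J, which has the same characteristic polynomial as A) gives
  χ_A(x) = x^4 - 24*x^3 + 216*x^2 - 864*x + 1296
which factors as (x - 6)^4. The eigenvalues (with algebraic multiplicities) are λ = 6 with multiplicity 4.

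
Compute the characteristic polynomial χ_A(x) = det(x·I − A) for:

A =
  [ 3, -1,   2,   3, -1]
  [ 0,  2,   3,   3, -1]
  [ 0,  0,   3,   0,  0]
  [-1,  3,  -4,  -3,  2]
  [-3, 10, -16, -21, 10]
x^5 - 15*x^4 + 90*x^3 - 270*x^2 + 405*x - 243

Expanding det(x·I − A) (e.g. by cofactor expansion or by noting that A is similar to its Jordan form J, which has the same characteristic polynomial as A) gives
  χ_A(x) = x^5 - 15*x^4 + 90*x^3 - 270*x^2 + 405*x - 243
which factors as (x - 3)^5. The eigenvalues (with algebraic multiplicities) are λ = 3 with multiplicity 5.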